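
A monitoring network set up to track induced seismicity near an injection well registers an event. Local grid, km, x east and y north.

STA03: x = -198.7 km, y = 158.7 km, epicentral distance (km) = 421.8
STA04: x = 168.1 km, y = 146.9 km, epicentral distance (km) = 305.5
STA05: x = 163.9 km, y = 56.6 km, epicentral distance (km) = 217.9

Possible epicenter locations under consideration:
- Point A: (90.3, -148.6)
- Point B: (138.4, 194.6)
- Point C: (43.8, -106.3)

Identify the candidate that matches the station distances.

Point A

For each candidate, compare |candidate − station| to the reported distance:
Point A: residuals STA03 0.0, STA04 0.1, STA05 0.1 → max 0.1 km
Point B: residuals STA03 82.8, STA04 249.3, STA05 77.6 → max 249.3 km
Point C: residuals STA03 62.6, STA04 23.4, STA05 15.5 → max 62.6 km
Only Point A has all residuals ≈ 0.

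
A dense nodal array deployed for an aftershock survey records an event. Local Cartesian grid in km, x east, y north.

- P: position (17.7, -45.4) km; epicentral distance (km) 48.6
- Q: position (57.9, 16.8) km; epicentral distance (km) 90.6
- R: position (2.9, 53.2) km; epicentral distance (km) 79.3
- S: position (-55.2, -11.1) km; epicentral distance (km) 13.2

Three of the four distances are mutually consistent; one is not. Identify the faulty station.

S

Solve using three stations at a time. Using P, Q, R (subtract circle equations pairwise → linear system) gives (x, y) ≈ (-24.2, -21.2).
Distances from that point to each station vs reported:
  P: calculated 48.4 vs reported 48.6 → residual 0.2 km
  Q: calculated 90.5 vs reported 90.6 → residual 0.1 km
  R: calculated 79.2 vs reported 79.3 → residual 0.1 km
  S: calculated 32.6 vs reported 13.2 → residual 19.4 km
P, Q, R are mutually consistent (residuals ≈ 0); S is off by 19.4 km.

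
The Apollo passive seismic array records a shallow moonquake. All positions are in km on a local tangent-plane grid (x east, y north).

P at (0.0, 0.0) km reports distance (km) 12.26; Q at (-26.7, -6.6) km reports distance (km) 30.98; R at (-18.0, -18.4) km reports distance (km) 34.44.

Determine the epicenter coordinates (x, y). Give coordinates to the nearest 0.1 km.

x ≈ -2.0 km, y ≈ 12.1 km

Circle about each station: x² + y² = 12.26²; (x + 26.7)² + (y + 6.6)² = 30.98²; (x + 18.0)² + (y + 18.4)² = 34.44².
Subtracting pairs of circle equations eliminates x²+y² and gives linear equations (the radical axes):
-53.4 x − 13.2 y = -53.00
-36.0 x − 36.8 y = -373.25
Solving the 2×2 system: x ≈ -2.0, y ≈ 12.1 km.
Check against P (with the unrounded x, y): √(x²+y²) = 12.26 ≈ 12.26 km. ✓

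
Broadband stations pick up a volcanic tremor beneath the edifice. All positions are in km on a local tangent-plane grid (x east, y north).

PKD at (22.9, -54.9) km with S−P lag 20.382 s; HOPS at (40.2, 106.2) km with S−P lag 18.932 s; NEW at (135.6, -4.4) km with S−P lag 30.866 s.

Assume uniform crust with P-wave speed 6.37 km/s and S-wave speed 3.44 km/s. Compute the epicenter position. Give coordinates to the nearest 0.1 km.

Distance from S−P lag: d = Δt · v_P v_S / (v_P − v_S) = Δt · (6.37·3.44)/(6.37−3.44) ≈ 7.4788·Δt.
So d_PKD = 152.43, d_HOPS = 141.59, d_NEW = 230.84 km.
Circle about each station: (x − 22.9)² + (y + 54.9)² = 152.43²; (x − 40.2)² + (y − 106.2)² = 141.59²; (x − 135.6)² + (y + 4.4)² = 230.84².
Subtracting the PKD equation from the HOPS and NEW equations removes the quadratic terms:
34.6 x + 322.2 y = 12543.24
225.4 x + 101.0 y = -15183.90
Solving the 2×2 system: x ≈ -89.1, y ≈ 48.5 km.

-89.1 km east, 48.5 km north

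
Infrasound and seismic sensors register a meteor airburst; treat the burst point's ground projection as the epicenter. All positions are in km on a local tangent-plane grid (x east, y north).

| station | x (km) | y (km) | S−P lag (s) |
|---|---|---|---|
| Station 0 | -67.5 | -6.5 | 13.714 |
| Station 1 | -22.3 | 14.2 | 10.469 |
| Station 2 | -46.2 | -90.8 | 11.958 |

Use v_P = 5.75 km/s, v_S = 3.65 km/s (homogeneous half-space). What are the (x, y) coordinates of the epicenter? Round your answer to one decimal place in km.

Distance from S−P lag: d = Δt · v_P v_S / (v_P − v_S) = Δt · (5.75·3.65)/(5.75−3.65) ≈ 9.9940·Δt.
So d_Station 0 = 137.06, d_Station 1 = 104.63, d_Station 2 = 119.51 km.
Circle about each station: (x + 67.5)² + (y + 6.5)² = 137.06²; (x + 22.3)² + (y − 14.2)² = 104.63²; (x + 46.2)² + (y + 90.8)² = 119.51².
Subtracting pairs of circle equations eliminates x²+y² and gives linear equations (the radical axes):
90.4 x + 41.4 y = 3938.44
42.6 x − 168.6 y = 10283.38
Solving the 2×2 system: x ≈ 64.1, y ≈ -44.8 km.

(64.1, -44.8)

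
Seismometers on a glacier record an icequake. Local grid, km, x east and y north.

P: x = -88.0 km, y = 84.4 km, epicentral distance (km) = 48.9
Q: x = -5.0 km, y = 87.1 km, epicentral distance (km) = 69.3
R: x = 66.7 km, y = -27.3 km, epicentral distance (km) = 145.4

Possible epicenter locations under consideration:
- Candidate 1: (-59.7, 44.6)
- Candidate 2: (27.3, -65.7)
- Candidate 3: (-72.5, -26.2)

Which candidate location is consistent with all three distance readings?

For each candidate, compare |candidate − station| to the reported distance:
Candidate 1: residuals P 0.1, Q 0.0, R 0.0 → max 0.1 km
Candidate 2: residuals P 140.4, Q 86.9, R 90.4 → max 140.4 km
Candidate 3: residuals P 62.8, Q 62.6, R 6.2 → max 62.8 km
Only Candidate 1 has all residuals ≈ 0.

Candidate 1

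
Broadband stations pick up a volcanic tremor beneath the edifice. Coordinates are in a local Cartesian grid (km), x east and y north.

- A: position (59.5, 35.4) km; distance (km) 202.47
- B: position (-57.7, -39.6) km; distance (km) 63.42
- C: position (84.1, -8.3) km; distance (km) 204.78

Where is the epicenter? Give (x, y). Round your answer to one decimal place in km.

Circle about each station: (x − 59.5)² + (y − 35.4)² = 202.47²; (x + 57.7)² + (y + 39.6)² = 63.42²; (x − 84.1)² + (y + 8.3)² = 204.78².
Subtracting the A equation from the B and C equations removes the quadratic terms:
-234.4 x − 150.0 y = 37076.04
49.2 x − 87.4 y = 1407.54
Solving the 2×2 system: x ≈ -108.7, y ≈ -77.3 km.

(-108.7, -77.3)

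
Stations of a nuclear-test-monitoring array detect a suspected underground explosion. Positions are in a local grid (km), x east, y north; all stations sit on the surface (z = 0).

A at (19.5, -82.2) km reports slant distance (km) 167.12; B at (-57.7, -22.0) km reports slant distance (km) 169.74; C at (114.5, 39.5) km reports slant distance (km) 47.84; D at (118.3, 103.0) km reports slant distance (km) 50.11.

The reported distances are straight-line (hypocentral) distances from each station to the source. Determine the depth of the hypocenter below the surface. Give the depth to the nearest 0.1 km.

depth ≈ 16.5 km

Each station gives a sphere (x−x_i)² + (y−y_i)² + z² = d_i² (stations at z=0).
Subtracting the A sphere from B and C: z² cancels, leaving linear equations in x and y:
-154.4 x + 120.4 y = -4206.37
190.0 x + 243.4 y = 33173.84
Solving: x ≈ 83.001, y ≈ 71.503 km (keep extra digits for the depth step; rounded: 83.0, 71.5).
Then from the A sphere: z² = 167.12² − (x − 19.5)² − (y + 82.2)² with x = 83.001, y = 71.503, so z ≈ 16.496 ≈ 16.5 km.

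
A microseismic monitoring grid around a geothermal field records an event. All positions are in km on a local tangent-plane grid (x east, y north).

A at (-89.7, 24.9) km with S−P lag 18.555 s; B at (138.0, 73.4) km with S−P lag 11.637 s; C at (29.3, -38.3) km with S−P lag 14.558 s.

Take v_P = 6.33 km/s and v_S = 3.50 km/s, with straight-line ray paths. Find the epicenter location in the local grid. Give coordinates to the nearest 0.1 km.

Distance from S−P lag: d = Δt · v_P v_S / (v_P − v_S) = Δt · (6.33·3.50)/(6.33−3.50) ≈ 7.8286·Δt.
So d_A = 145.26, d_B = 91.10, d_C = 113.97 km.
Circle about each station: (x + 89.7)² + (y − 24.9)² = 145.26²; (x − 138.0)² + (y − 73.4)² = 91.10²; (x − 29.3)² + (y + 38.3)² = 113.97².
Subtracting pairs of circle equations eliminates x²+y² and gives linear equations (the radical axes):
455.4 x + 97.0 y = 28566.72
238.0 x − 126.4 y = 1770.59
Solving the 2×2 system: x ≈ 46.9, y ≈ 74.3 km.
Check against A (with the unrounded x, y): √((x + 89.7)²+(y − 24.9)²) = 145.26 ≈ 145.26 km. ✓

x ≈ 46.9 km, y ≈ 74.3 km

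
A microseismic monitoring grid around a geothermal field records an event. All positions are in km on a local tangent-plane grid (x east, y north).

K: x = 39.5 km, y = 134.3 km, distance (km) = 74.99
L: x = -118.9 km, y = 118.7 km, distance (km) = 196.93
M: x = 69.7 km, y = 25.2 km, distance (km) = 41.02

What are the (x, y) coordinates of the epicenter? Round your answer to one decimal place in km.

x ≈ 70.9 km, y ≈ 66.2 km

Circle about each station: (x − 39.5)² + (y − 134.3)² = 74.99²; (x + 118.9)² + (y − 118.7)² = 196.93²; (x − 69.7)² + (y − 25.2)² = 41.02².
Subtracting the K equation from the L and M equations removes the quadratic terms:
-316.8 x − 31.2 y = -24527.76
60.4 x − 218.2 y = -10162.75
Solving the 2×2 system: x ≈ 70.9, y ≈ 66.2 km.
Check against K (with the unrounded x, y): √((x − 39.5)²+(y − 134.3)²) = 74.99 ≈ 74.99 km. ✓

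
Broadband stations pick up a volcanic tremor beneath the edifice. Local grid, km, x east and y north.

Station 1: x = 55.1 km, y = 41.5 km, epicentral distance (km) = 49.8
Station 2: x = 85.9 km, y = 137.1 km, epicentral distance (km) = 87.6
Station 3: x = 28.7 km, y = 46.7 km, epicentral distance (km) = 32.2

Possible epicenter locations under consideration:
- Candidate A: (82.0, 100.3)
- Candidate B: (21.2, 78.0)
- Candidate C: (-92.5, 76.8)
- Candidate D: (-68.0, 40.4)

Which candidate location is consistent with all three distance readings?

Candidate B

For each candidate, compare |candidate − station| to the reported distance:
Candidate A: residuals Station 1 14.9, Station 2 50.6, Station 3 43.4 → max 50.6 km
Candidate B: residuals Station 1 0.0, Station 2 0.0, Station 3 0.0 → max 0.0 km
Candidate C: residuals Station 1 102.0, Station 2 100.7, Station 3 92.7 → max 102.0 km
Candidate D: residuals Station 1 73.3, Station 2 94.2, Station 3 64.7 → max 94.2 km
Only Candidate B has all residuals ≈ 0.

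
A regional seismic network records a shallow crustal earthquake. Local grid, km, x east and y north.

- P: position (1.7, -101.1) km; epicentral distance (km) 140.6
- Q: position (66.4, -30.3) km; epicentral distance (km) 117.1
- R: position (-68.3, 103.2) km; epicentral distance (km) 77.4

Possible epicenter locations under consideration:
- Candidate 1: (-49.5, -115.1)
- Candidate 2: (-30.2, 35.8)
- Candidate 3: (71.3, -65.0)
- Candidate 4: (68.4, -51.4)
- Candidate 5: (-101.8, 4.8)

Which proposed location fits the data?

For each candidate, compare |candidate − station| to the reported distance:
Candidate 1: residuals P 87.5, Q 26.5, R 141.7 → max 141.7 km
Candidate 2: residuals P 0.0, Q 0.0, R 0.0 → max 0.0 km
Candidate 3: residuals P 62.2, Q 82.1, R 141.2 → max 141.2 km
Candidate 4: residuals P 57.4, Q 95.9, R 129.0 → max 129.0 km
Candidate 5: residuals P 7.5, Q 54.7, R 26.5 → max 54.7 km
Only Candidate 2 has all residuals ≈ 0.

Candidate 2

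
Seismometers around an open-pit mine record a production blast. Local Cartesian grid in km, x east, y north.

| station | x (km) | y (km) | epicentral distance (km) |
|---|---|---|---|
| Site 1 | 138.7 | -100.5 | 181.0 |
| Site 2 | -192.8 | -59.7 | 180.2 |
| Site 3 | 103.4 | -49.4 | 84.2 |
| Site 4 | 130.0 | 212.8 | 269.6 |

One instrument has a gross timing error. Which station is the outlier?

Site 3

Solve using three stations at a time. Using Site 1, Site 2, Site 4 (subtract circle equations pairwise → linear system) gives (x, y) ≈ (-19.1, -11.8).
Distances from that point to each station vs reported:
  Site 1: calculated 181.0 vs reported 181.0 → residual 0.0 km
  Site 2: calculated 180.2 vs reported 180.2 → residual 0.0 km
  Site 3: calculated 128.1 vs reported 84.2 → residual 43.9 km
  Site 4: calculated 269.6 vs reported 269.6 → residual 0.0 km
Site 1, Site 2, Site 4 are mutually consistent (residuals ≈ 0); Site 3 is off by 43.9 km.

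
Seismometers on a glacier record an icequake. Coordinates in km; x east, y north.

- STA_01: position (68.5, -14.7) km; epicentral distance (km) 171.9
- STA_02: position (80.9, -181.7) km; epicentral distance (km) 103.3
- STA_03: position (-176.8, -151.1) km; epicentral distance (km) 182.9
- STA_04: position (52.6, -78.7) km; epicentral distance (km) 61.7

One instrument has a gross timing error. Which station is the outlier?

Solve using three stations at a time. Using STA_02, STA_03, STA_04 (subtract circle equations pairwise → linear system) gives (x, y) ≈ (2.4, -114.6).
Distances from that point to each station vs reported:
  STA_01: calculated 119.7 vs reported 171.9 → residual 52.2 km
  STA_02: calculated 103.3 vs reported 103.3 → residual 0.0 km
  STA_03: calculated 182.9 vs reported 182.9 → residual 0.0 km
  STA_04: calculated 61.7 vs reported 61.7 → residual 0.0 km
STA_02, STA_03, STA_04 are mutually consistent (residuals ≈ 0); STA_01 is off by 52.2 km.

STA_01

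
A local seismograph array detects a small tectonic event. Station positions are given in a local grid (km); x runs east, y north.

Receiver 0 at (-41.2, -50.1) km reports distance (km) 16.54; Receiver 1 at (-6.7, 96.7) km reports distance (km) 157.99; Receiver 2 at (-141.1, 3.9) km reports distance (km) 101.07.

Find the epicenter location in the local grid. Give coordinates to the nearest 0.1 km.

Circle about each station: (x + 41.2)² + (y + 50.1)² = 16.54²; (x + 6.7)² + (y − 96.7)² = 157.99²; (x + 141.1)² + (y − 3.9)² = 101.07².
Subtracting the Receiver 0 equation from the Receiver 1 and Receiver 2 equations removes the quadratic terms:
69.0 x + 293.6 y = -19498.94
-199.8 x + 108.0 y = 5775.40
Solving the 2×2 system: x ≈ -57.5, y ≈ -52.9 km.

x ≈ -57.5 km, y ≈ -52.9 km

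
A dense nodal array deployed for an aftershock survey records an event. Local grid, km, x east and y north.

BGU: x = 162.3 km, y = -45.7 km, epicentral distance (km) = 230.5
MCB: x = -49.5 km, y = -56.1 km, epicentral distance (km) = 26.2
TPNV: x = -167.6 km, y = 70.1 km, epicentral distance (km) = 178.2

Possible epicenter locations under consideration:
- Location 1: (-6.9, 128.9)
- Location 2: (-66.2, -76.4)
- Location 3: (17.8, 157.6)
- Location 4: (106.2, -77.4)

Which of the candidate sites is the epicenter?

Location 2

For each candidate, compare |candidate − station| to the reported distance:
Location 1: residuals BGU 12.6, MCB 163.6, TPNV 7.1 → max 163.6 km
Location 2: residuals BGU 0.1, MCB 0.1, TPNV 0.0 → max 0.1 km
Location 3: residuals BGU 18.9, MCB 197.8, TPNV 26.8 → max 197.8 km
Location 4: residuals BGU 166.1, MCB 131.0, TPNV 132.8 → max 166.1 km
Only Location 2 has all residuals ≈ 0.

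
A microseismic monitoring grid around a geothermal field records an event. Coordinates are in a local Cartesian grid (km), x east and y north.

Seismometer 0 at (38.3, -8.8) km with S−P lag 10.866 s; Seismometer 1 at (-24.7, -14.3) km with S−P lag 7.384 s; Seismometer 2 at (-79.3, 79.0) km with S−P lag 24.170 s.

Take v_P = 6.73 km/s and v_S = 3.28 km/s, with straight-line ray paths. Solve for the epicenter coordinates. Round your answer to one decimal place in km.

Distance from S−P lag: d = Δt · v_P v_S / (v_P − v_S) = Δt · (6.73·3.28)/(6.73−3.28) ≈ 6.3984·Δt.
So d_Seismometer 0 = 69.52, d_Seismometer 1 = 47.25, d_Seismometer 2 = 154.65 km.
Circle about each station: (x − 38.3)² + (y + 8.8)² = 69.52²; (x + 24.7)² + (y + 14.3)² = 47.25²; (x + 79.3)² + (y − 79.0)² = 154.65².
Subtracting the Seismometer 0 equation from the Seismometer 1 and Seismometer 2 equations removes the quadratic terms:
-126.0 x − 11.0 y = 1870.72
-235.2 x + 175.6 y = -8098.43
Solving the 2×2 system: x ≈ -9.7, y ≈ -59.1 km.
Check against Seismometer 0 (with the unrounded x, y): √((x − 38.3)²+(y + 8.8)²) = 69.52 ≈ 69.52 km. ✓

-9.7 km east, -59.1 km north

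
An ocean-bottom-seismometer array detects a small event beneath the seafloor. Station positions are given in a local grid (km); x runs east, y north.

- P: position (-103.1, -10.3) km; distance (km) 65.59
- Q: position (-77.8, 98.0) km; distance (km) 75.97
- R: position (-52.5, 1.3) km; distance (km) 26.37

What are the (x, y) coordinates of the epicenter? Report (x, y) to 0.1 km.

Circle about each station: (x + 103.1)² + (y + 10.3)² = 65.59²; (x + 77.8)² + (y − 98.0)² = 75.97²; (x + 52.5)² + (y − 1.3)² = 26.37².
Subtracting the P equation from the Q and R equations removes the quadratic terms:
50.6 x + 216.6 y = 3451.75
101.2 x + 23.2 y = -4371.09
Solving the 2×2 system: x ≈ -49.5, y ≈ 27.5 km.

(-49.5, 27.5)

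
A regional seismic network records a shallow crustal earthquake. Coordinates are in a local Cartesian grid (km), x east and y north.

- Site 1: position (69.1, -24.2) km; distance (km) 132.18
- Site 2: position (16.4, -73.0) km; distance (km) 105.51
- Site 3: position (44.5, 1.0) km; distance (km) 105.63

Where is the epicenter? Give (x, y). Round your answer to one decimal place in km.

Circle about each station: (x − 69.1)² + (y + 24.2)² = 132.18²; (x − 16.4)² + (y + 73.0)² = 105.51²; (x − 44.5)² + (y − 1.0)² = 105.63².
Subtracting pairs of circle equations eliminates x²+y² and gives linear equations (the radical axes):
-105.4 x − 97.6 y = 6576.70
-49.2 x + 50.4 y = 2934.66
Solving the 2×2 system: x ≈ -61.1, y ≈ -1.4 km.

-61.1 km east, -1.4 km north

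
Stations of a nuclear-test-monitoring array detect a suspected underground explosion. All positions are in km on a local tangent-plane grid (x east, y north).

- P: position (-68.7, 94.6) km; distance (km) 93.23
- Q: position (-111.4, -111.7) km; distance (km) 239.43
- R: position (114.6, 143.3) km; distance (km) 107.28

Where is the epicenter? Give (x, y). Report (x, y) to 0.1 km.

24.1 km east, 85.7 km north

Circle about each station: (x + 68.7)² + (y − 94.6)² = 93.23²; (x + 111.4)² + (y + 111.7)² = 239.43²; (x − 114.6)² + (y − 143.3)² = 107.28².
Subtracting the P equation from the Q and R equations removes the quadratic terms:
-85.4 x − 412.6 y = -37416.89
366.6 x + 97.4 y = 17182.03
Solving the 2×2 system: x ≈ 24.1, y ≈ 85.7 km.
Check against P (with the unrounded x, y): √((x + 68.7)²+(y − 94.6)²) = 93.23 ≈ 93.23 km. ✓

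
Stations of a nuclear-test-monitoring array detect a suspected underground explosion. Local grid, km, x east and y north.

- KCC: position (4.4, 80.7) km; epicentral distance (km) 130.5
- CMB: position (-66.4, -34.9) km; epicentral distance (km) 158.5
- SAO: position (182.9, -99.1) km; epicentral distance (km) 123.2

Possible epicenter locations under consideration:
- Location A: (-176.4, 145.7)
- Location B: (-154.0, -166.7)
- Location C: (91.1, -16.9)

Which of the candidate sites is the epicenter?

For each candidate, compare |candidate − station| to the reported distance:
Location A: residuals KCC 61.6, CMB 53.0, SAO 311.6 → max 311.6 km
Location B: residuals KCC 163.3, CMB 0.2, SAO 220.4 → max 220.4 km
Location C: residuals KCC 0.0, CMB 0.0, SAO 0.0 → max 0.0 km
Only Location C has all residuals ≈ 0.

Location C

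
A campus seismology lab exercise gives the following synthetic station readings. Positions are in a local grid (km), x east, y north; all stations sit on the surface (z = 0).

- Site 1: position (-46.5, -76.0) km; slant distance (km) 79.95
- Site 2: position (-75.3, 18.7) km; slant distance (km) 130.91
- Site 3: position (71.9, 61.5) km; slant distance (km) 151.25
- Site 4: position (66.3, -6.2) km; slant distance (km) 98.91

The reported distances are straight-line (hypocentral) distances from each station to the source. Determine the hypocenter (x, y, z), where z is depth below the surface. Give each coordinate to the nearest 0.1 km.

x ≈ 9.1 km, y ≈ -64.1 km, depth ≈ 56.2 km

Each station gives a sphere (x−x_i)² + (y−y_i)² + z² = d_i² (stations at z=0).
Subtracting the Site 1 sphere from Site 2 and Site 3: z² cancels, leaving linear equations in x and y:
-57.6 x + 189.4 y = -12663.90
236.8 x + 275.0 y = -15470.95
Solving: x ≈ 9.102, y ≈ -64.095 km (keep extra digits for the depth step; rounded: 9.1, -64.1).
Then from the Site 1 sphere: z² = 79.95² − (x + 46.5)² − (y + 76.0)² with x = 9.102, y = -64.095, so z ≈ 56.202 ≈ 56.2 km.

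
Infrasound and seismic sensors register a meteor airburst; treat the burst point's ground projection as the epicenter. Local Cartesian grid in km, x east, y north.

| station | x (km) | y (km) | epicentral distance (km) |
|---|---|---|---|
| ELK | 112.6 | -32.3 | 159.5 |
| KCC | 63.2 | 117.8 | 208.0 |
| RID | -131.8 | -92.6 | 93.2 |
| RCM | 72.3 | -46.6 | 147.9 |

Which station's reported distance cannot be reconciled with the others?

Solve using three stations at a time. Using ELK, KCC, RID (subtract circle equations pairwise → linear system) gives (x, y) ≈ (-44.4, -60.2).
Distances from that point to each station vs reported:
  ELK: calculated 159.5 vs reported 159.5 → residual 0.0 km
  KCC: calculated 208.0 vs reported 208.0 → residual 0.0 km
  RID: calculated 93.2 vs reported 93.2 → residual 0.0 km
  RCM: calculated 117.5 vs reported 147.9 → residual 30.4 km
ELK, KCC, RID are mutually consistent (residuals ≈ 0); RCM is off by 30.4 km.

RCM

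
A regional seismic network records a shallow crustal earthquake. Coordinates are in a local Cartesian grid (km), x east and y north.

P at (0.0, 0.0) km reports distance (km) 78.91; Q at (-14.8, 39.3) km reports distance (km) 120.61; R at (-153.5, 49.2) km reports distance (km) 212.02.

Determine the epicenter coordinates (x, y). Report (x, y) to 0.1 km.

16.8 km east, -77.1 km north

Circle about each station: x² + y² = 78.91²; (x + 14.8)² + (y − 39.3)² = 120.61²; (x + 153.5)² + (y − 49.2)² = 212.02².
Subtracting the P equation from the Q and R equations removes the quadratic terms:
-29.6 x + 78.6 y = -6556.45
-307.0 x + 98.4 y = -12742.80
Solving the 2×2 system: x ≈ 16.8, y ≈ -77.1 km.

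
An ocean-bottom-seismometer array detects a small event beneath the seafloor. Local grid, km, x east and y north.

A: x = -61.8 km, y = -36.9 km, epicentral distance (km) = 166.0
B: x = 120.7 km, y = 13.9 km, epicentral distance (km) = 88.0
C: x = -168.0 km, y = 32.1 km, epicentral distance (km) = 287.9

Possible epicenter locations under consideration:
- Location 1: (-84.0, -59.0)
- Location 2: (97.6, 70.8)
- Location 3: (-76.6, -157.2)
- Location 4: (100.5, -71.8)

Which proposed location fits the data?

For each candidate, compare |candidate − station| to the reported distance:
Location 1: residuals A 134.7, B 129.3, C 164.0 → max 164.0 km
Location 2: residuals A 26.4, B 26.6, C 19.5 → max 26.6 km
Location 3: residuals A 44.8, B 173.2, C 77.7 → max 173.2 km
Location 4: residuals A 0.0, B 0.0, C 0.0 → max 0.0 km
Only Location 4 has all residuals ≈ 0.

Location 4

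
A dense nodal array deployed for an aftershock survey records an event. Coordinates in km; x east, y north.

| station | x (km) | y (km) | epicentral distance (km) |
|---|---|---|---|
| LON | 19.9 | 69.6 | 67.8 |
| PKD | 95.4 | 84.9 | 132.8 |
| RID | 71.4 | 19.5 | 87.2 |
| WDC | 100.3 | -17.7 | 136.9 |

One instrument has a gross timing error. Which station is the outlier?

WDC

Solve using three stations at a time. Using LON, PKD, RID (subtract circle equations pairwise → linear system) gives (x, y) ≈ (-15.4, 11.8).
Distances from that point to each station vs reported:
  LON: calculated 67.8 vs reported 67.8 → residual 0.0 km
  PKD: calculated 132.8 vs reported 132.8 → residual 0.0 km
  RID: calculated 87.2 vs reported 87.2 → residual 0.0 km
  WDC: calculated 119.4 vs reported 136.9 → residual 17.5 km
LON, PKD, RID are mutually consistent (residuals ≈ 0); WDC is off by 17.5 km.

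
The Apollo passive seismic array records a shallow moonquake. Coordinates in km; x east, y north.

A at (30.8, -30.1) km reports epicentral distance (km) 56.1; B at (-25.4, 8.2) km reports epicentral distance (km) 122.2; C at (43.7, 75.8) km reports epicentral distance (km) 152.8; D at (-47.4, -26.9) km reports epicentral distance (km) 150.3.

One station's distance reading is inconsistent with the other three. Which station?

Solve using three stations at a time. Using A, B, C (subtract circle equations pairwise → linear system) gives (x, y) ≈ (63.4, -75.7).
Distances from that point to each station vs reported:
  A: calculated 56.1 vs reported 56.1 → residual 0.0 km
  B: calculated 122.2 vs reported 122.2 → residual 0.0 km
  C: calculated 152.8 vs reported 152.8 → residual 0.0 km
  D: calculated 121.1 vs reported 150.3 → residual 29.2 km
A, B, C are mutually consistent (residuals ≈ 0); D is off by 29.2 km.

D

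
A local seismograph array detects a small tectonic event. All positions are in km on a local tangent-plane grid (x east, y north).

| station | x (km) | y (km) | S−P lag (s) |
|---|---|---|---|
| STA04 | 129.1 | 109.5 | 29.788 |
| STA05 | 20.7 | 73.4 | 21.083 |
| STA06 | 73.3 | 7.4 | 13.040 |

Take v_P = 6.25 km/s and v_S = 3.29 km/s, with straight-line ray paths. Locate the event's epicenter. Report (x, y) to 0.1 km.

31.0 km east, -72.7 km north

Distance from S−P lag: d = Δt · v_P v_S / (v_P − v_S) = Δt · (6.25·3.29)/(6.25−3.29) ≈ 6.9468·Δt.
So d_STA04 = 206.93, d_STA05 = 146.46, d_STA06 = 90.59 km.
Circle about each station: (x − 129.1)² + (y − 109.5)² = 206.93²; (x − 20.7)² + (y − 73.4)² = 146.46²; (x − 73.3)² + (y − 7.4)² = 90.59².
Subtracting the STA04 equation from the STA05 and STA06 equations removes the quadratic terms:
-216.8 x − 72.2 y = -1471.52
-111.6 x − 204.2 y = 11384.07
Solving the 2×2 system: x ≈ 31.0, y ≈ -72.7 km.
Check against STA04 (with the unrounded x, y): √((x − 129.1)²+(y − 109.5)²) = 206.92 ≈ 206.93 km. ✓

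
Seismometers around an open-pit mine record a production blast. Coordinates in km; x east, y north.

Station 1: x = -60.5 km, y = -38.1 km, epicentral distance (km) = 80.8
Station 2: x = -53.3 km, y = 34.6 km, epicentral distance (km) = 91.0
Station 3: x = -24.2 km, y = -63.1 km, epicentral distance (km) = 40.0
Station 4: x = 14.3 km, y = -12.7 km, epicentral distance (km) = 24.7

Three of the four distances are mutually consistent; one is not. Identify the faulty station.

Station 1

Solve using three stations at a time. Using Station 2, Station 3, Station 4 (subtract circle equations pairwise → linear system) gives (x, y) ≈ (4.7, -35.5).
Distances from that point to each station vs reported:
  Station 1: calculated 65.3 vs reported 80.8 → residual 15.5 km
  Station 2: calculated 91.0 vs reported 91.0 → residual 0.0 km
  Station 3: calculated 40.0 vs reported 40.0 → residual 0.0 km
  Station 4: calculated 24.7 vs reported 24.7 → residual 0.0 km
Station 2, Station 3, Station 4 are mutually consistent (residuals ≈ 0); Station 1 is off by 15.5 km.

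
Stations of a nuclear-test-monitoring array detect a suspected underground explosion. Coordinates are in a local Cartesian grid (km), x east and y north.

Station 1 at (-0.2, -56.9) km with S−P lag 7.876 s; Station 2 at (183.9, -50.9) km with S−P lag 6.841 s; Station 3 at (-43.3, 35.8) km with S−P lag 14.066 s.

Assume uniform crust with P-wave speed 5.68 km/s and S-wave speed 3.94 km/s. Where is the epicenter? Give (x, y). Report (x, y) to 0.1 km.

Distance from S−P lag: d = Δt · v_P v_S / (v_P − v_S) = Δt · (5.68·3.94)/(5.68−3.94) ≈ 12.8616·Δt.
So d_Station 1 = 101.30, d_Station 2 = 87.99, d_Station 3 = 180.91 km.
Circle about each station: (x + 0.2)² + (y + 56.9)² = 101.30²; (x − 183.9)² + (y + 50.9)² = 87.99²; (x + 43.3)² + (y − 35.8)² = 180.91².
Subtracting pairs of circle equations eliminates x²+y² and gives linear equations (the radical axes):
368.2 x + 12.0 y = 35691.82
-86.2 x + 185.4 y = -22547.86
Solving the 2×2 system: x ≈ 99.4, y ≈ -75.4 km.

99.4 km east, -75.4 km north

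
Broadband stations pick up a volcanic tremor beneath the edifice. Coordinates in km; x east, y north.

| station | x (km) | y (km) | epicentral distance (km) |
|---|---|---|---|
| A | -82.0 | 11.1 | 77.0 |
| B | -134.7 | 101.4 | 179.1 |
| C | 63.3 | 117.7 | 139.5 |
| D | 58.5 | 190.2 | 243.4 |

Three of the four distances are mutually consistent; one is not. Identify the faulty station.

Solve using three stations at a time. Using A, B, D (subtract circle equations pairwise → linear system) gives (x, y) ≈ (-23.5, -39.0).
Distances from that point to each station vs reported:
  A: calculated 77.0 vs reported 77.0 → residual 0.0 km
  B: calculated 179.1 vs reported 179.1 → residual 0.0 km
  C: calculated 179.1 vs reported 139.5 → residual 39.6 km
  D: calculated 243.4 vs reported 243.4 → residual 0.0 km
A, B, D are mutually consistent (residuals ≈ 0); C is off by 39.6 km.

C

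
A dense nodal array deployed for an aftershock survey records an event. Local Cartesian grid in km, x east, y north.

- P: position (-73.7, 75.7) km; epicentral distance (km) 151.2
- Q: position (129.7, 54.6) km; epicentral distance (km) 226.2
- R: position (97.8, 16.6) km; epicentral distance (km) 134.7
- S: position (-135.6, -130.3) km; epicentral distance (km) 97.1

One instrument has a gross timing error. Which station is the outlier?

Solve using three stations at a time. Using P, Q, S (subtract circle equations pairwise → linear system) gives (x, y) ≈ (-56.1, -74.5).
Distances from that point to each station vs reported:
  P: calculated 151.2 vs reported 151.2 → residual 0.0 km
  Q: calculated 226.2 vs reported 226.2 → residual 0.0 km
  R: calculated 178.8 vs reported 134.7 → residual 44.1 km
  S: calculated 97.2 vs reported 97.1 → residual 0.1 km
P, Q, S are mutually consistent (residuals ≈ 0); R is off by 44.1 km.

R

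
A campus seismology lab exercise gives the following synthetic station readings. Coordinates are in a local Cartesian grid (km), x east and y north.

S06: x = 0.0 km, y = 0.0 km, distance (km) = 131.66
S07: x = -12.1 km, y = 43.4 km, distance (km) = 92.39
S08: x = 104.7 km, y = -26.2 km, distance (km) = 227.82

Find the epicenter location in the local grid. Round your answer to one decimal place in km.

Circle about each station: x² + y² = 131.66²; (x + 12.1)² + (y − 43.4)² = 92.39²; (x − 104.7)² + (y + 26.2)² = 227.82².
Subtracting the S06 equation from the S07 and S08 equations removes the quadratic terms:
-24.2 x + 86.8 y = 10828.41
209.4 x − 52.4 y = -22919.07
Solving the 2×2 system: x ≈ -84.1, y ≈ 101.3 km.

x ≈ -84.1 km, y ≈ 101.3 km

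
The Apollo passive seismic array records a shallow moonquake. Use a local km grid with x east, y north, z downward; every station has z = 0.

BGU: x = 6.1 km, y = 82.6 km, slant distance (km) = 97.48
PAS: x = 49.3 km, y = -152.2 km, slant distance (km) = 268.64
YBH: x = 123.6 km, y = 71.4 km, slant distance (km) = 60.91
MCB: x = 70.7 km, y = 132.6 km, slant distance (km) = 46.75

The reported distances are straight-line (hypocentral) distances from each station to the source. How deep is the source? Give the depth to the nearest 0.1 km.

Each station gives a sphere (x−x_i)² + (y−y_i)² + z² = d_i² (stations at z=0).
Subtracting the BGU sphere from PAS and YBH: z² cancels, leaving linear equations in x and y:
86.4 x − 469.6 y = -43929.74
235.0 x − 22.4 y = 19307.27
Solving: x ≈ 92.701, y ≈ 110.603 km (keep extra digits for the depth step; rounded: 92.7, 110.6).
Then from the BGU sphere: z² = 97.48² − (x − 6.1)² − (y − 82.6)² with x = 92.701, y = 110.603, so z ≈ 34.906 ≈ 34.9 km.

depth ≈ 34.9 km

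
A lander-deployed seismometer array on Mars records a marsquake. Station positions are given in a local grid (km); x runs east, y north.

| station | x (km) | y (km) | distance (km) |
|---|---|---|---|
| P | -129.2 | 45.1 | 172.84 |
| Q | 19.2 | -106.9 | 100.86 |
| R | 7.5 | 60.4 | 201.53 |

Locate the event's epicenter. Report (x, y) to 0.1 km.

Circle about each station: (x + 129.2)² + (y − 45.1)² = 172.84²; (x − 19.2)² + (y + 106.9)² = 100.86²; (x − 7.5)² + (y − 60.4)² = 201.53².
Subtracting the P equation from the Q and R equations removes the quadratic terms:
296.8 x − 304.0 y = 12770.53
273.4 x + 30.6 y = -25762.92
Solving the 2×2 system: x ≈ -80.7, y ≈ -120.8 km.

x ≈ -80.7 km, y ≈ -120.8 km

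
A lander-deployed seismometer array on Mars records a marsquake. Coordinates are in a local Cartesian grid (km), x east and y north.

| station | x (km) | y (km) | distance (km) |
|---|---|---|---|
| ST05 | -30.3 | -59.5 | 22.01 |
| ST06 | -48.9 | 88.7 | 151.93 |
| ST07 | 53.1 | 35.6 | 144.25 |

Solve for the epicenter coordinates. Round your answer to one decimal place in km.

Circle about each station: (x + 30.3)² + (y + 59.5)² = 22.01²; (x + 48.9)² + (y − 88.7)² = 151.93²; (x − 53.1)² + (y − 35.6)² = 144.25².
Subtracting the ST05 equation from the ST06 and ST07 equations removes the quadratic terms:
-37.2 x + 296.4 y = -16797.72
166.8 x + 190.2 y = -20694.99
Solving the 2×2 system: x ≈ -52.0, y ≈ -63.2 km.
Check against ST05 (with the unrounded x, y): √((x + 30.3)²+(y + 59.5)²) = 22.02 ≈ 22.01 km. ✓

(-52.0, -63.2)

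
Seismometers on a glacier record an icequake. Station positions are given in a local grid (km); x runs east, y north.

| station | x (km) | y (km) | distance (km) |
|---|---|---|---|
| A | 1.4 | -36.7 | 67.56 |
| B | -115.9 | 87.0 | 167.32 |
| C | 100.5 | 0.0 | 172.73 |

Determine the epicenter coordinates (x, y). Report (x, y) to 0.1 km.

Circle about each station: (x − 1.4)² + (y + 36.7)² = 67.56²; (x + 115.9)² + (y − 87.0)² = 167.32²; (x − 100.5)² + y² = 172.73².
Subtracting the A equation from the B and C equations removes the quadratic terms:
-234.6 x + 247.4 y = -3778.67
198.2 x + 73.4 y = -16519.90
Solving the 2×2 system: x ≈ -57.5, y ≈ -69.8 km.

x ≈ -57.5 km, y ≈ -69.8 km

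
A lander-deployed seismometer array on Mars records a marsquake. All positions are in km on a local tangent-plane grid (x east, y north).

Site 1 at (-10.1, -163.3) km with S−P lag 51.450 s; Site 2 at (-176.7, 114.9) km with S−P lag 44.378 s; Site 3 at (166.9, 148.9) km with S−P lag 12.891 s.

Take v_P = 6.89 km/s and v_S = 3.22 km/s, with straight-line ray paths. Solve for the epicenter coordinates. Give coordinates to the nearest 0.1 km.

(91.1, 130.8)

Distance from S−P lag: d = Δt · v_P v_S / (v_P − v_S) = Δt · (6.89·3.22)/(6.89−3.22) ≈ 6.0452·Δt.
So d_Site 1 = 311.02, d_Site 2 = 268.27, d_Site 3 = 77.93 km.
Circle about each station: (x + 10.1)² + (y + 163.3)² = 311.02²; (x + 176.7)² + (y − 114.9)² = 268.27²; (x − 166.9)² + (y − 148.9)² = 77.93².
Subtracting the Site 1 equation from the Site 2 and Site 3 equations removes the quadratic terms:
-333.2 x + 556.4 y = 42420.65
354.0 x + 624.4 y = 113918.28
Solving the 2×2 system: x ≈ 91.1, y ≈ 130.8 km.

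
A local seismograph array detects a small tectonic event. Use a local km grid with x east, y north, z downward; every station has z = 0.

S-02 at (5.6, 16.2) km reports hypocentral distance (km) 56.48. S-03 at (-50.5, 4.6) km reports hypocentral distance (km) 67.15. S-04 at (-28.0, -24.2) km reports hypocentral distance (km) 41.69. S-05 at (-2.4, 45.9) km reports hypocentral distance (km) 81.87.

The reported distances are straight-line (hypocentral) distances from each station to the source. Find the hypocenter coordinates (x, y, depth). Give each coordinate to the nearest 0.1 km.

Each station gives a sphere (x−x_i)² + (y−y_i)² + z² = d_i² (stations at z=0).
Subtracting the S-02 sphere from S-03 and S-04: z² cancels, leaving linear equations in x and y:
-112.2 x − 23.2 y = 958.48
-67.2 x − 80.8 y = 2527.77
Solving: x ≈ -2.505, y ≈ -29.201 km (keep extra digits for the depth step; rounded: -2.5, -29.2).
Then from the S-02 sphere: z² = 56.48² − (x − 5.6)² − (y − 16.2)² with x = -2.505, y = -29.201, so z ≈ 32.604 ≈ 32.6 km.

x ≈ -2.5 km, y ≈ -29.2 km, depth ≈ 32.6 km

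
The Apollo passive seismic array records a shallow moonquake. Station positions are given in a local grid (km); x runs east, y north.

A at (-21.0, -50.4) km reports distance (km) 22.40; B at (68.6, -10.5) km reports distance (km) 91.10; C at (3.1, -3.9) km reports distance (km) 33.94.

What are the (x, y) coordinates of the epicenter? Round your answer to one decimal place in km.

x ≈ -20.8 km, y ≈ -28.0 km

Circle about each station: (x + 21.0)² + (y + 50.4)² = 22.40²; (x − 68.6)² + (y + 10.5)² = 91.10²; (x − 3.1)² + (y + 3.9)² = 33.94².
Subtracting the A equation from the B and C equations removes the quadratic terms:
179.2 x + 79.8 y = -5962.40
48.2 x + 93.0 y = -3606.50
Solving the 2×2 system: x ≈ -20.8, y ≈ -28.0 km.
Check against A (with the unrounded x, y): √((x + 21.0)²+(y + 50.4)²) = 22.40 ≈ 22.40 km. ✓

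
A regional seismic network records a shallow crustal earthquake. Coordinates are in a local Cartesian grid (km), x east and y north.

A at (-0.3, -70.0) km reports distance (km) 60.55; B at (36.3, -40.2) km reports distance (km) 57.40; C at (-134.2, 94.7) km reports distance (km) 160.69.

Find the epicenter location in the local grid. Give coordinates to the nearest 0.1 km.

x ≈ -13.0 km, y ≈ -10.8 km

Circle about each station: (x + 0.3)² + (y + 70.0)² = 60.55²; (x − 36.3)² + (y + 40.2)² = 57.40²; (x + 134.2)² + (y − 94.7)² = 160.69².
Subtracting pairs of circle equations eliminates x²+y² and gives linear equations (the radical axes):
73.2 x + 59.6 y = -1594.82
-267.8 x + 329.4 y = -77.33
Solving the 2×2 system: x ≈ -13.0, y ≈ -10.8 km.
Check against A (with the unrounded x, y): √((x + 0.3)²+(y + 70.0)²) = 60.55 ≈ 60.55 km. ✓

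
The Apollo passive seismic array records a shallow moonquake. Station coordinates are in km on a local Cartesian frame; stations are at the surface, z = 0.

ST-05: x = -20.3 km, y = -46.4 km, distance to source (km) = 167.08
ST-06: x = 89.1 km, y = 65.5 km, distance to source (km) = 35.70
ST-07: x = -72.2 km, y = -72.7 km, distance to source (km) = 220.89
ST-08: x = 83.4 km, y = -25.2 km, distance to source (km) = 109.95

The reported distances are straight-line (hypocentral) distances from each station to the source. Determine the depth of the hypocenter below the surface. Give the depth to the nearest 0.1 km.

Each station gives a sphere (x−x_i)² + (y−y_i)² + z² = d_i² (stations at z=0).
Subtracting the ST-05 sphere from ST-06 and ST-07: z² cancels, leaving linear equations in x and y:
218.8 x + 223.8 y = 36305.25
-103.8 x − 52.6 y = -12943.59
Solving: x ≈ 84.214, y ≈ 79.889 km (keep extra digits for the depth step; rounded: 84.2, 79.9).
Then from the ST-05 sphere: z² = 167.08² − (x + 20.3)² − (y + 46.4)² with x = 84.214, y = 79.889, so z ≈ 32.305 ≈ 32.3 km.
Check against ST-08 (with the unrounded solution): distance 109.95 ≈ 109.95 km. ✓

32.3 km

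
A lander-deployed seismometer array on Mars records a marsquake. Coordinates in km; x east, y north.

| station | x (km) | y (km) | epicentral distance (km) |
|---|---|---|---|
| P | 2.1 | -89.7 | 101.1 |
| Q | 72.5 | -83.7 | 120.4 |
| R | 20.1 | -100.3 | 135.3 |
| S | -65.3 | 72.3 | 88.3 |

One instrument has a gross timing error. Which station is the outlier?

Solve using three stations at a time. Using P, Q, S (subtract circle equations pairwise → linear system) gives (x, y) ≈ (-1.4, 11.3).
Distances from that point to each station vs reported:
  P: calculated 101.1 vs reported 101.1 → residual 0.0 km
  Q: calculated 120.4 vs reported 120.4 → residual 0.0 km
  R: calculated 113.7 vs reported 135.3 → residual 21.6 km
  S: calculated 88.3 vs reported 88.3 → residual 0.0 km
P, Q, S are mutually consistent (residuals ≈ 0); R is off by 21.6 km.

R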